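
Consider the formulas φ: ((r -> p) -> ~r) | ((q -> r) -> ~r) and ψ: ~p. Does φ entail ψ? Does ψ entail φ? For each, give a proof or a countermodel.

(⟹) This fails. Under q = F, r = F, p = T, the left side is true but the right side is false.

(⟸) Assume the antecedent. If q is true, the antecedent forces (q = T, r = F, p = F) or (q = T, r = T, p = F), and the consequent holds there. If q is false, the antecedent forces (q = F, r = F, p = F) or (q = F, r = T, p = F), and the consequent holds there. Either way the consequent holds.

(⇒) fails; (⇐) holds.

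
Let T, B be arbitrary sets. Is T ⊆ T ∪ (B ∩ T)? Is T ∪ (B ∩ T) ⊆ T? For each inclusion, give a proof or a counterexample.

Both inclusions hold; the sets are equal.

(⊆) Let x ∈ T. Then either x ∈ T and x ∉ B; or x ∈ T ∩ B. In each case x ∈ T ∪ (B ∩ T), so T ⊆ T ∪ (B ∩ T).

(⊇) Let x ∈ T ∪ (B ∩ T). Then either x ∈ T and x ∉ B; or x ∈ T ∩ B. In each case x ∈ T, so T ∪ (B ∩ T) ⊆ T.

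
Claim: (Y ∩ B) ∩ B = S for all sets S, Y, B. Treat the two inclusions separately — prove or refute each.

(⊆) fails and (⊇) fails.

(⊆) This inclusion fails. Take S = ∅, Y = {1}, B = {1}; then 1 ∈ (Y ∩ B) ∩ B but 1 ∉ S.

(⊇) This inclusion fails. Take S = {1}, Y = ∅, B = ∅; then 1 ∈ S but 1 ∉ (Y ∩ B) ∩ B.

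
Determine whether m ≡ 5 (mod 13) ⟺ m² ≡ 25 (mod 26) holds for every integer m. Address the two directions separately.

Neither implication holds.

[⇒] This fails: take m = 18. Then 18 ≡ 5 (mod 13), but 18² = 324 ≡ 12 (mod 26), not 25.

[⇐] This fails: take m = 21. Then 21² = 441 ≡ 25 (mod 26), yet 21 ≡ 8 (mod 13), not 5.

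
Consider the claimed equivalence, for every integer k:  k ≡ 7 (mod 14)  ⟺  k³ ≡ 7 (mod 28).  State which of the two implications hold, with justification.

Only the converse holds.

(⇒) This fails: take k = 21. Then 21 ≡ 7 (mod 14), but 21³ = 9261 ≡ 21 (mod 28), not 7.

(⇐) Conversely, the residues r modulo 28 with r³ ≡ 7 (mod 28) are exactly {7}, and each is ≡ 7 (mod 14).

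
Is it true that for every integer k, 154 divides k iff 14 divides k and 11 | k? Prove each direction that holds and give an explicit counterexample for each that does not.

(⟹) If 154 ∣ k, write k = 154q. Since 154 = 11·14, k = 14·(11q), so 14 ∣ k; and since 154 = 14·11, k = 11·(14q), so 11 ∣ k.

(⟸) Suppose 14 ∣ k and 11 ∣ k. Any common multiple of 14 and 11 is a multiple of their lcm; here gcd(14, 11) = 1, so lcm(14, 11) = 14·11 = 154, so 154 ∣ k.

The biconditional holds.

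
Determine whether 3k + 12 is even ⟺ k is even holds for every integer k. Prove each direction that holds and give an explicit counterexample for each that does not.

[⇒] Suppose 3k + 12 is even. Since 3 is odd, 3k and k have the same parity, so 3k + 12 ≡ k + 12 (mod 2). As 12 is even, 3k + 12 is even exactly when k is even. Thus k is even.

[⇐] Conversely, suppose k is even; write k = 2j. Then 3k + 12 = 3·(2j) + 12 = 2·3j + 12, which is even.

The biconditional holds.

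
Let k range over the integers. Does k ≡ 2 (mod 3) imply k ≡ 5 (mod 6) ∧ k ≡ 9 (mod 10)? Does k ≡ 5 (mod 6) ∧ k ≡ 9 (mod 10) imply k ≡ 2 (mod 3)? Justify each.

(⇒) This fails: k = 2 gives 2 ≡ 2 (mod 3) but 2 ≡ 2 (mod 6), so the conjunction on the right does not hold.

(⇐) Conversely, if k ≡ 5 (mod 6) and k ≡ 9 (mod 10), then by the Chinese remainder theorem k ≡ 29 (mod 30). Since 29 ≡ 2 (mod 3) and 3 ∣ 30, we get k ≡ 2 (mod 3).

The forward direction fails; the converse holds.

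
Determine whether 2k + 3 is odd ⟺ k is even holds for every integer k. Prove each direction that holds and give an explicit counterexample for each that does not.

(→) This fails: take k = 3. Then 2k + 3 = 9, which is odd, yet k = 3 is odd, not even.

(←) Suppose k is even. Since 2 is even, 2k is even for every k, so 2k + 3 has the same parity as 3, which is odd. Hence 2k + 3 is odd.

Only the converse holds.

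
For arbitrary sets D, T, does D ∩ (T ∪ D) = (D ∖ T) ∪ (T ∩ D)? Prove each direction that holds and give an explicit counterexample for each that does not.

The two sets are equal.

(⟸) Let x ∈ (D ∖ T) ∪ (T ∩ D). Then either x ∈ D and x ∉ T; or x ∈ D ∩ T. In each case x ∈ D ∩ (T ∪ D), so (D ∖ T) ∪ (T ∩ D) ⊆ D ∩ (T ∪ D).

(⟹) Let x ∈ D ∩ (T ∪ D). Then either x ∈ D and x ∉ T; or x ∈ D ∩ T. In each case x ∈ (D ∖ T) ∪ (T ∩ D), so D ∩ (T ∪ D) ⊆ (D ∖ T) ∪ (T ∩ D).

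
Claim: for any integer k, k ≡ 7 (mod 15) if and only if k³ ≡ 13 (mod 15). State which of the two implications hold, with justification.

[⇒] Suppose k ≡ 7 (mod 15). Write k = 15j + 7. Then (15j + 7)³ = 3375j³ + 4725j² + 2205j + 343 = 15(225j³ + 315j² + 147j + 22) + 13, so k³ ≡ 13 (mod 15).

[⇐] Conversely, suppose k³ ≡ 13 (mod 15). The only residue r in {0, …, 14} with r³ ≡ 13 (mod 15) is r = 7, so k ≡ 7 (mod 15).

Both directions hold.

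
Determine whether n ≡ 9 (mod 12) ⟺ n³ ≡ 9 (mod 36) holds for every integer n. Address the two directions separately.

Equivalent; both directions hold.

Forward direction. Suppose n ≡ 9 (mod 12). Working modulo 36, n ∈ {9, 21, 33}; for each such r, r³ ≡ 9 (mod 36).

Converse. The residues r modulo 36 with r³ ≡ 9 (mod 36) are exactly {9, 21, 33}, and each is ≡ 9 (mod 12).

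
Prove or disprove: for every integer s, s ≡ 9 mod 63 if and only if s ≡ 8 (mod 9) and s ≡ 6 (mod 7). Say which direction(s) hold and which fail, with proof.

Neither implication holds.

(⟹) This fails: s = 9 gives 9 ≡ 9 (mod 63) but 9 ≡ 0 (mod 9), so the conjunction on the right does not hold.

(⟸) This fails: s = 62 satisfies both congruences on the right (62 ≡ 8 mod 9 and 62 ≡ 6 mod 7) yet 62 ≡ 62 (mod 63), not 9.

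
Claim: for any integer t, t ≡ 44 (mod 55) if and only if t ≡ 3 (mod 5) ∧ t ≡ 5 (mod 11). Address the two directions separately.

(⇒) This fails: t = 44 gives 44 ≡ 44 (mod 55) but 44 ≡ 4 (mod 5), so the conjunction on the right does not hold.

(⇐) This fails: t = 38 satisfies both congruences on the right (38 ≡ 3 mod 5 and 38 ≡ 5 mod 11) yet 38 ≡ 38 (mod 55), not 44.

Neither implication holds.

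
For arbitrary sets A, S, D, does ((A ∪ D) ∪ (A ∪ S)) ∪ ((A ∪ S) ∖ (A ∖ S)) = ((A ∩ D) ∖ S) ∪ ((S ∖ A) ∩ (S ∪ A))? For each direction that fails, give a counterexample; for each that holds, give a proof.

(⊆) fails; (⊇) holds.

(⊆) This inclusion fails. Take A = {1}, S = ∅, D = ∅; then 1 ∈ ((A ∪ D) ∪ (A ∪ S)) ∪ ((A ∪ S) ∖ (A ∖ S)) but 1 ∉ ((A ∩ D) ∖ S) ∪ ((S ∖ A) ∩ (S ∪ A)).

(⊇) Let x ∈ ((A ∩ D) ∖ S) ∪ ((S ∖ A) ∩ (S ∪ A)). Then either x ∈ S and x ∉ A, D; or x ∈ A ∩ D and x ∉ S; or x ∈ S ∩ D and x ∉ A. In each case x ∈ ((A ∪ D) ∪ (A ∪ S)) ∪ ((A ∪ S) ∖ (A ∖ S)), so ((A ∩ D) ∖ S) ∪ ((S ∖ A) ∩ (S ∪ A)) ⊆ ((A ∪ D) ∪ (A ∪ S)) ∪ ((A ∪ S) ∖ (A ∖ S)).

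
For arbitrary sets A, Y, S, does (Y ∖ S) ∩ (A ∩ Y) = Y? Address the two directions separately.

Only the forward inclusion holds.

(⟸) This inclusion fails. Take A = ∅, Y = {1}, S = ∅; then 1 ∈ Y but 1 ∉ (Y ∖ S) ∩ (A ∩ Y).

(⟹) Let x ∈ (Y ∖ S) ∩ (A ∩ Y). Then x ∈ A ∩ Y and x ∉ S, from which x ∈ Y.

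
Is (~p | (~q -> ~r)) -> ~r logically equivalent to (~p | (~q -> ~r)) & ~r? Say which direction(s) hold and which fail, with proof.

(←) Assume the antecedent. If r is true, the antecedent cannot hold. If r is false, (~p | (~q -> ~r)) -> ~r reduces to true regardless of the other variables. Either way (~p | (~q -> ~r)) -> ~r holds.

(→) This fails. Under r = T, p = T, q = F, the left side is true but the right side is false.

(⇒) fails; (⇐) holds.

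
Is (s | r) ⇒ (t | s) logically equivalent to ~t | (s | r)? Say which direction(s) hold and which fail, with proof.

Neither implication holds.

[⇒] This fails. Under t = T, s = F, r = F, the left side is true but the right side is false.

[⇐] This fails. Under t = F, s = F, r = T, the left side is false but the right side is true.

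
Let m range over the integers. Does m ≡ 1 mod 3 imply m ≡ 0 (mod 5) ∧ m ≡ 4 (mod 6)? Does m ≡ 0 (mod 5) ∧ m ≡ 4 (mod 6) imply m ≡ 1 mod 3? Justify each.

(⇒) fails; (⇐) holds.

[⇒] This fails: m = 1 gives 1 ≡ 1 (mod 3) but 1 ≡ 1 (mod 5), so the conjunction on the right does not hold.

[⇐] Conversely, if m ≡ 0 (mod 5) and m ≡ 4 (mod 6), then by the Chinese remainder theorem m ≡ 10 (mod 30). Since 10 ≡ 1 (mod 3) and 3 ∣ 30, we get m ≡ 1 (mod 3).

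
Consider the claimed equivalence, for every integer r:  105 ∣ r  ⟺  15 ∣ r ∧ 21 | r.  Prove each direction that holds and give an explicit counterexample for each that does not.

Equivalent; both directions hold.

(⇐) Suppose 15 ∣ r and 21 ∣ r. Any common multiple of 15 and 21 is a multiple of their lcm; here lcm(15, 21) = 15·21/gcd(15, 21) = 315/3 = 105, so 105 ∣ r.

(⇒) If 105 ∣ r, write r = 105q. Since 105 = 7·15, r = 15·(7q), so 15 ∣ r; and since 105 = 5·21, r = 21·(5q), so 21 ∣ r.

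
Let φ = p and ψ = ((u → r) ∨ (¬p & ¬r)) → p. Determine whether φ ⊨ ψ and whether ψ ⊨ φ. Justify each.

Both directions hold.

(⇒) Assume the antecedent. If u is true, the antecedent forces (u = T, r = F, p = T) or (u = T, r = T, p = T), and ((u → r) ∨ (¬p & ¬r)) → p holds there. If u is false, the antecedent forces (u = F, r = F, p = T) or (u = F, r = T, p = T), and ((u → r) ∨ (¬p & ¬r)) → p holds there. Either way ((u → r) ∨ (¬p & ¬r)) → p holds.

(⇐) Assume the antecedent. If u is true, the antecedent forces (u = T, r = F, p = T) or (u = T, r = T, p = T), and p holds there. If u is false, the antecedent forces (u = F, r = F, p = T) or (u = F, r = T, p = T), and p holds there. Either way p holds.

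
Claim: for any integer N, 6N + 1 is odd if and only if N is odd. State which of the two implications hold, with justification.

Forward direction. This fails: take N = 2. Then 6N + 1 = 13, which is odd, yet N = 2 is even, not odd.

Converse. Suppose N is odd. Since 6 is even, 6N is even for every N, so 6N + 1 has the same parity as 1, which is odd. Hence 6N + 1 is odd.

The forward direction fails; the converse holds.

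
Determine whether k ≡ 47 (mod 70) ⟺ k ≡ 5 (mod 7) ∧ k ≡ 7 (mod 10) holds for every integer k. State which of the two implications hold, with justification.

Both directions hold.

(⇒) Suppose k ≡ 47 (mod 70); write k = 70j + 47. Since 7 ∣ 70, reducing mod 7 gives k ≡ 47 ≡ 5 (mod 7); since 10 ∣ 70, reducing mod 10 gives k ≡ 47 ≡ 7 (mod 10).

(⇐) Conversely, if k ≡ 5 (mod 7) and k ≡ 7 (mod 10), then by the Chinese remainder theorem k ≡ 47 (mod 70). This is exactly k ≡ 47 (mod 70).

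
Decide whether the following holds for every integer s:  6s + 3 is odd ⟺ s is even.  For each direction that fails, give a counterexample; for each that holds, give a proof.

Only the converse holds.

[⇒] This fails: take s = 5. Then 6s + 3 = 33, which is odd, yet s = 5 is odd, not even.

[⇐] Suppose s is even. Since 6 is even, 6s is even for every s, so 6s + 3 has the same parity as 3, which is odd. Hence 6s + 3 is odd.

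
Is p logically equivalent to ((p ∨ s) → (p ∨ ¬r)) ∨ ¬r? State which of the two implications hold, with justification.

The forward direction holds; the converse fails.

Forward direction. Assume the antecedent. If r is true, the antecedent forces (r = T, p = T, s = F) or (r = T, p = T, s = T), and ((p ∨ s) → (p ∨ ¬r)) ∨ ¬r holds there. If r is false, ((p ∨ s) → (p ∨ ¬r)) ∨ ¬r reduces to true regardless of the other variables. Either way ((p ∨ s) → (p ∨ ¬r)) ∨ ¬r holds.

Converse. This fails. Under r = F, p = F, s = F, the left side is false but the right side is true.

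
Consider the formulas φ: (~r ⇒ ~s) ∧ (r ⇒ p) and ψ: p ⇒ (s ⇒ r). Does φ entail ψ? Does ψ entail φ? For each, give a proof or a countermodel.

(⟹) Assume the antecedent. If r is true, p ⇒ (s ⇒ r) reduces to true regardless of the other variables. If r is false, the antecedent forces (r = F, p = F, s = F) or (r = F, p = T, s = F), and p ⇒ (s ⇒ r) holds there. Either way p ⇒ (s ⇒ r) holds.

(⟸) This fails. Under r = T, p = F, s = F, the left side is false but the right side is true.

Only the forward direction holds.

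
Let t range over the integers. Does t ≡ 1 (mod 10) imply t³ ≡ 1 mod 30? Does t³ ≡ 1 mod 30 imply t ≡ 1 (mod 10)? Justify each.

(→) This fails: take t = 11. Then 11 ≡ 1 (mod 10), but 11³ = 1331 ≡ 11 (mod 30), not 1.

(←) Conversely, the residues r modulo 30 with r³ ≡ 1 (mod 30) are exactly {1}, and each is ≡ 1 (mod 10).

Not equivalent: only (⇐) holds.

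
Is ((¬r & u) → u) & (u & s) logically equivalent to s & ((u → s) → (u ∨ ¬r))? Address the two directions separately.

Forward direction. Assume the antecedent. If u is true, the antecedent forces (u = T, r = F, s = T) or (u = T, r = T, s = T), and s & ((u → s) → (u ∨ ¬r)) holds there. If u is false, the antecedent cannot hold. Either way s & ((u → s) → (u ∨ ¬r)) holds.

Converse. This fails. Under u = F, r = F, s = T, the left side is false but the right side is true.

The forward direction holds; the converse fails.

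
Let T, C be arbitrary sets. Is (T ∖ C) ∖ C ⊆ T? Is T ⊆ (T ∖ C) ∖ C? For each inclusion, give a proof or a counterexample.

Reverse inclusion. This inclusion fails. Take T = {1}, C = {1}; then 1 ∈ T but 1 ∉ (T ∖ C) ∖ C.

Forward inclusion. Let x ∈ (T ∖ C) ∖ C. Then x ∈ T and x ∉ C, from which x ∈ T.

The sets are not equal: only the forward inclusion holds.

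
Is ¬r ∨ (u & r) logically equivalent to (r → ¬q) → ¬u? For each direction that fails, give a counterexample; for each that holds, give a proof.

Both directions fail.

(⇒) This fails. Under u = T, q = F, r = F, the left side is true but the right side is false.

(⇐) This fails. Under u = F, q = F, r = T, the left side is false but the right side is true.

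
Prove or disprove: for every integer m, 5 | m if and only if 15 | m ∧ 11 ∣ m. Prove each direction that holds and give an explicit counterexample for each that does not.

Forward direction. This fails: take m = 5. Certainly 5 ∣ 5, but 15 ∤ 5.

Converse. Suppose 15 ∣ m and 11 ∣ m. Any common multiple of 15 and 11 is a multiple of their lcm; here gcd(15, 11) = 1, so lcm(15, 11) = 15·11 = 165, so 165 ∣ m. Since 5 ∣ 165, it follows that 5 ∣ m.

(⇒) fails; (⇐) holds.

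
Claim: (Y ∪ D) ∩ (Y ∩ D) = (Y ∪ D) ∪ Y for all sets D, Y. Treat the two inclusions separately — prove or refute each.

Reverse inclusion. This inclusion fails. Take D = {1}, Y = ∅; then 1 ∈ (Y ∪ D) ∪ Y but 1 ∉ (Y ∪ D) ∩ (Y ∩ D).

Forward inclusion. Let x ∈ (Y ∪ D) ∩ (Y ∩ D). Then x ∈ D ∩ Y, from which x ∈ (Y ∪ D) ∪ Y.

(⊆) holds; (⊇) fails.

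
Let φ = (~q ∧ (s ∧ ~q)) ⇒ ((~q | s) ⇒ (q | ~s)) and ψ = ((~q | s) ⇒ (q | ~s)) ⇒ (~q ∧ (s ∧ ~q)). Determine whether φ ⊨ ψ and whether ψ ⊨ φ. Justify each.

Both directions fail.

(⇒) This fails. Under q = F, s = F, the left side is true but the right side is false.

(⇐) This fails. Under q = F, s = T, the left side is false but the right side is true.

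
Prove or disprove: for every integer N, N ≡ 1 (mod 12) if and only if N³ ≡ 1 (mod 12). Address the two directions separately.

Equivalent; both directions hold.

(⇒) Suppose N ≡ 1 (mod 12). Write N = 12j + 1. Then (12j + 1)³ = 1728j³ + 432j² + 36j + 1 = 12(144j³ + 36j² + 3j) + 1, so N³ ≡ 1 (mod 12).

(⇐) For the converse, argue contrapositively. If N ≢ 1 (mod 12), then N is congruent to one of 0, 2, 3, 4, 5, 6, 7, 8, 9, 10, 11 modulo 12, and these give N³ ≡ 0, 8, 3, 4, 5, 0, 7, 8, 9, 4, 11 respectively — never 1.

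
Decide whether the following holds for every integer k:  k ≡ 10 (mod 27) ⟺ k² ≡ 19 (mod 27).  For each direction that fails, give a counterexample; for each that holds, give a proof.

(⟹) Suppose k ≡ 10 (mod 27). Write k = 27j + 10. Then (27j + 10)² = 729j² + 540j + 100 = 27(27j² + 20j + 3) + 19, so k² ≡ 19 (mod 27).

(⟸) This fails: take k = 17. Then 17² = 289 ≡ 19 (mod 27), yet 17 ≡ 17 (mod 27), not 10.

Not equivalent: only (⇒) holds.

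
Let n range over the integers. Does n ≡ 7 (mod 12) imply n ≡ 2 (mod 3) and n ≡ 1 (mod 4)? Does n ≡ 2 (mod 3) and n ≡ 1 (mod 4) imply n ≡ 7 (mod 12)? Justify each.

(⇒) This fails: n = 7 gives 7 ≡ 7 (mod 12) but 7 ≡ 1 (mod 3), so the conjunction on the right does not hold.

(⇐) This fails: n = 5 satisfies both congruences on the right (5 ≡ 2 mod 3 and 5 ≡ 1 mod 4) yet 5 ≡ 5 (mod 12), not 7.

Neither implication holds.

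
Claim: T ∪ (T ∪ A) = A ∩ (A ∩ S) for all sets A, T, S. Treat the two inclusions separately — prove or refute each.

Only the reverse inclusion holds.

(⟹) This inclusion fails. Take A = {1}, T = ∅, S = ∅; then 1 ∈ T ∪ (T ∪ A) but 1 ∉ A ∩ (A ∩ S).

(⟸) Let x ∈ A ∩ (A ∩ S). Then either x ∈ A ∩ S and x ∉ T; or x ∈ A ∩ T ∩ S. In each case x ∈ T ∪ (T ∪ A), so A ∩ (A ∩ S) ⊆ T ∪ (T ∪ A).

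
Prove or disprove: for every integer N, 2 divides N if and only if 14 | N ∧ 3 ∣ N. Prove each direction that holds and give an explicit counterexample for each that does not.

(⇒) This fails: take N = 2. Certainly 2 ∣ 2, but 14 ∤ 2.

(⇐) Suppose 14 ∣ N and 3 ∣ N. Any common multiple of 14 and 3 is a multiple of their lcm; here gcd(14, 3) = 1, so lcm(14, 3) = 14·3 = 42, so 42 ∣ N. Since 2 ∣ 42, it follows that 2 ∣ N.

Only the reverse direction holds.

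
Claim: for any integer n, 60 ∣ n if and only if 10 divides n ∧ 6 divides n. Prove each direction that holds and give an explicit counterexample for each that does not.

The forward direction holds; the converse fails.

(⟹) If 60 ∣ n, write n = 60q. Since 60 = 6·10, n = 10·(6q), so 10 ∣ n; and since 60 = 10·6, n = 6·(10q), so 6 ∣ n.

(⟸) This fails: take n = 30. Both 10 ∣ 30 and 6 ∣ 30, yet 30 is not a multiple of 60 (since 30 = 0·60 + 30), so 60 ∤ 30.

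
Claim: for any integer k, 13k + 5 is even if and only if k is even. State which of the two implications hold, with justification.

Forward direction. This fails: k = 7 gives 13k + 5 = 96, which is even, but 7 is odd, not even.

Converse. This also fails: k = 2 is even, but 13k + 5 = 31 is odd, not even.

Both directions fail.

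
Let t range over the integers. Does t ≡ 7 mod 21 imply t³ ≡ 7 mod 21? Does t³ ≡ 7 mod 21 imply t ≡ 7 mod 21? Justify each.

(⇐) Suppose t³ ≡ 7 (mod 21). The only residue r in {0, …, 20} with r³ ≡ 7 (mod 21) is r = 7, so t ≡ 7 (mod 21).

(⇒) Suppose t ≡ 7 mod 21. Write t = 21j + 7. Then (21j + 7)³ = 9261j³ + 9261j² + 3087j + 343 = 21(441j³ + 441j² + 147j + 16) + 7, so t³ ≡ 7 (mod 21).

Equivalent; both directions hold.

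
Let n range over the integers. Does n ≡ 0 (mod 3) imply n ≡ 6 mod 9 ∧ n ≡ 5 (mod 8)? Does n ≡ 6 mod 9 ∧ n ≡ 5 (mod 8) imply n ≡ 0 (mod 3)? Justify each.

The forward direction fails; the converse holds.

(⟸) If n ≡ 6 (mod 9) and n ≡ 5 (mod 8), then by the Chinese remainder theorem n ≡ 69 (mod 72). Since 69 ≡ 0 (mod 3) and 3 ∣ 72, we get n ≡ 0 (mod 3).

(⟹) This fails: n = 0 gives 0 ≡ 0 (mod 3) but 0 ≡ 0 (mod 9), so the conjunction on the right does not hold.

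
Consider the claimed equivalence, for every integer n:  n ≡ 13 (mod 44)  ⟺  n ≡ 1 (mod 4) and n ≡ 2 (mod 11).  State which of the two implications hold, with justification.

(⇒) Suppose n ≡ 13 (mod 44); write n = 44j + 13. Since 4 ∣ 44, reducing mod 4 gives n ≡ 13 ≡ 1 (mod 4); since 11 ∣ 44, reducing mod 11 gives n ≡ 13 ≡ 2 (mod 11).

(⇐) Conversely, if n ≡ 1 (mod 4) and n ≡ 2 (mod 11), then by the Chinese remainder theorem n ≡ 13 (mod 44). This is exactly n ≡ 13 (mod 44).

Equivalent; both directions hold.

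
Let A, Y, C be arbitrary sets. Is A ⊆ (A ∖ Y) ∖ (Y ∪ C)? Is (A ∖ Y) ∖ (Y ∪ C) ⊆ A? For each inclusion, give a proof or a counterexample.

(⟹) This inclusion fails. Take A = {1}, Y = {1}, C = ∅; then 1 ∈ A but 1 ∉ (A ∖ Y) ∖ (Y ∪ C).

(⟸) Let x ∈ (A ∖ Y) ∖ (Y ∪ C). Then x ∈ A and x ∉ Y, C, from which x ∈ A.

The sets are not equal: only the reverse inclusion holds.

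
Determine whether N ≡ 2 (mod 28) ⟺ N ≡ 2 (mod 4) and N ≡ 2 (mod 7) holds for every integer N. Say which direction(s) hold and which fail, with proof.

Both directions hold; the statement is true.

(→) Suppose N ≡ 2 (mod 28); write N = 28j + 2. Since 4 ∣ 28, reducing mod 4 gives N ≡ 2 (mod 4); since 7 ∣ 28, reducing mod 7 gives N ≡ 2 (mod 7).

(←) Conversely, if N ≡ 2 (mod 4) and N ≡ 2 (mod 7), then by the Chinese remainder theorem N ≡ 2 (mod 28). This is exactly N ≡ 2 (mod 28).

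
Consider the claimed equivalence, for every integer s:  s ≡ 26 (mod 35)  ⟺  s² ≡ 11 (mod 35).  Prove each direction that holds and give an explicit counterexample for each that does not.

Not equivalent: only (⇒) holds.

Forward direction. Suppose s ≡ 26 (mod 35). Write s = 35j + 26. Then (35j + 26)² = 1225j² + 1820j + 676 = 35(35j² + 52j + 19) + 11, so s² ≡ 11 (mod 35).

Converse. This fails: take s = 9. Then 9² = 81 ≡ 11 (mod 35), yet 9 ≡ 9 (mod 35), not 26.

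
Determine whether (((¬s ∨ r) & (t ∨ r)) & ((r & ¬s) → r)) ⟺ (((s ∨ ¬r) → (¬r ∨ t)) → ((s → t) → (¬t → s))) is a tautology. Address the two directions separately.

Neither implication holds.

(⇒) This fails. Under s = F, r = T, t = F, the left side is true but the right side is false.

(⇐) This fails. Under s = T, r = F, t = F, the left side is false but the right side is true.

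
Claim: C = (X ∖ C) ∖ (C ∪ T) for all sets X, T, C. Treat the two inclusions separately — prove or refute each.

(⟹) This inclusion fails. Take X = ∅, T = ∅, C = {1}; then 1 ∈ C but 1 ∉ (X ∖ C) ∖ (C ∪ T).

(⟸) This inclusion fails. Take X = {1}, T = ∅, C = ∅; then 1 ∈ (X ∖ C) ∖ (C ∪ T) but 1 ∉ C.

Neither inclusion holds.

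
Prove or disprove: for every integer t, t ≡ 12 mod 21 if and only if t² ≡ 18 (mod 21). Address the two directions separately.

(⟹) Suppose t ≡ 12 mod 21. Write t = 21j + 12. Then (21j + 12)² = 441j² + 504j + 144 = 21(21j² + 24j + 6) + 18, so t² ≡ 18 (mod 21).

(⟸) This fails: take t = 9. Then 9² = 81 ≡ 18 (mod 21), yet 9 ≡ 9 (mod 21), not 12.

Not equivalent: only (⇒) holds.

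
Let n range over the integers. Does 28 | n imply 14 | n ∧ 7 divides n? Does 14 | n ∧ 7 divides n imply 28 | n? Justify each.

[⇒] If 28 ∣ n, write n = 28q. Since 28 = 2·14, n = 14·(2q), so 14 ∣ n; and since 28 = 4·7, n = 7·(4q), so 7 ∣ n.

[⇐] This fails: take n = 14. Both 14 ∣ 14 and 7 ∣ 14, yet 14 is not a multiple of 28 (since 14 = 0·28 + 14), so 28 ∤ 14.

The forward direction holds; the converse fails.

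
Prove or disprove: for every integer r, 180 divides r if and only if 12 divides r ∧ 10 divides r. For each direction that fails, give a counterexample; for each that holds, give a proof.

Only the forward direction holds.

(⇒) If 180 ∣ r, write r = 180q. Since 180 = 15·12, r = 12·(15q), so 12 ∣ r; and since 180 = 18·10, r = 10·(18q), so 10 ∣ r.

(⇐) This fails: take r = 60. Both 12 ∣ 60 and 10 ∣ 60, yet 60 is not a multiple of 180 (since 60 = 0·180 + 60), so 180 ∤ 60.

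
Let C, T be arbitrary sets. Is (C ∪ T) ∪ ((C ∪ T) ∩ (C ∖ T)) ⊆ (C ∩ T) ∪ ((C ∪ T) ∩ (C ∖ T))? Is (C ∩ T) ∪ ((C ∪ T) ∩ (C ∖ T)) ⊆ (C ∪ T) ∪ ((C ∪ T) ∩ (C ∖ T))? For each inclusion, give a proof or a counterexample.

Only the reverse inclusion holds.

(⟹) This inclusion fails. Take C = ∅, T = {1}; then 1 ∈ (C ∪ T) ∪ ((C ∪ T) ∩ (C ∖ T)) but 1 ∉ (C ∩ T) ∪ ((C ∪ T) ∩ (C ∖ T)).

(⟸) Let x ∈ (C ∩ T) ∪ ((C ∪ T) ∩ (C ∖ T)). Then either x ∈ C and x ∉ T; or x ∈ C ∩ T. In each case x ∈ (C ∪ T) ∪ ((C ∪ T) ∩ (C ∖ T)), so (C ∩ T) ∪ ((C ∪ T) ∩ (C ∖ T)) ⊆ (C ∪ T) ∪ ((C ∪ T) ∩ (C ∖ T)).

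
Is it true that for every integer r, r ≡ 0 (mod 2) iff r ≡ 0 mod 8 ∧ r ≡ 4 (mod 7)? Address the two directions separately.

Forward direction. This fails: r = 0 gives 0 ≡ 0 (mod 2) but 0 ≡ 0 (mod 7), so the conjunction on the right does not hold.

Converse. If r ≡ 0 (mod 8) and r ≡ 4 (mod 7), then by the Chinese remainder theorem r ≡ 32 (mod 56). Since 32 ≡ 0 (mod 2) and 2 ∣ 56, we get r ≡ 0 (mod 2).

Not equivalent: only (⇐) holds.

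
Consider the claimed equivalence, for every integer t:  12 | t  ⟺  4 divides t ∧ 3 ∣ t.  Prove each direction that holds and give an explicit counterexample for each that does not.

[⇐] Suppose 4 ∣ t and 3 ∣ t. Any common multiple of 4 and 3 is a multiple of their lcm; here gcd(4, 3) = 1, so lcm(4, 3) = 4·3 = 12, so 12 ∣ t.

[⇒] If 12 ∣ t, write t = 12q. Since 12 = 3·4, t = 4·(3q), so 4 ∣ t; and since 12 = 4·3, t = 3·(4q), so 3 ∣ t.

Equivalent; both directions hold.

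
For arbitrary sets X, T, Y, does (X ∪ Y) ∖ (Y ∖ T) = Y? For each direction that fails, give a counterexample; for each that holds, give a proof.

(⟹) This inclusion fails. Take X = {1}, T = ∅, Y = ∅; then 1 ∈ (X ∪ Y) ∖ (Y ∖ T) but 1 ∉ Y.

(⟸) This inclusion fails. Take X = ∅, T = ∅, Y = {1}; then 1 ∈ Y but 1 ∉ (X ∪ Y) ∖ (Y ∖ T).

(⊆) fails and (⊇) fails.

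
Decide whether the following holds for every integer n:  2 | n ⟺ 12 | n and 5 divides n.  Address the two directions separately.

Forward direction. This fails: take n = 2. Certainly 2 ∣ 2, but 12 ∤ 2.

Converse. Suppose 12 ∣ n and 5 ∣ n. Any common multiple of 12 and 5 is a multiple of their lcm; here gcd(12, 5) = 1, so lcm(12, 5) = 12·5 = 60, so 60 ∣ n. Since 2 ∣ 60, it follows that 2 ∣ n.

(⇒) fails; (⇐) holds.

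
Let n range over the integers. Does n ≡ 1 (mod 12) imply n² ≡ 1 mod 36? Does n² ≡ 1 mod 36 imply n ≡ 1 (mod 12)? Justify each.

Neither implication holds.

(→) This fails: take n = 13. Then 13 ≡ 1 (mod 12), but 13² = 169 ≡ 25 (mod 36), not 1.

(←) This fails: take n = 17. Then 17² = 289 ≡ 1 (mod 36), yet 17 ≡ 5 (mod 12), not 1.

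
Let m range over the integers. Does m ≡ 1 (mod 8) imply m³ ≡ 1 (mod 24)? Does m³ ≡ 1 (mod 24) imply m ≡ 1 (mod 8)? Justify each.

Forward direction. This fails: take m = 9. Then 9 ≡ 1 (mod 8), but 9³ = 729 ≡ 9 (mod 24), not 1.

Converse. The residues r modulo 24 with r³ ≡ 1 (mod 24) are exactly {1}, and each is ≡ 1 (mod 8).

Not equivalent: only (⇐) holds.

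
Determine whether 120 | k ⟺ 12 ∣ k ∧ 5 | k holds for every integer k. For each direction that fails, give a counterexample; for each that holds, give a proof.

(⇒) If 120 ∣ k, write k = 120q. Since 120 = 10·12, k = 12·(10q), so 12 ∣ k; and since 120 = 24·5, k = 5·(24q), so 5 ∣ k.

(⇐) This fails: take k = 60. Both 12 ∣ 60 and 5 ∣ 60, yet 60 is not a multiple of 120 (since 60 = 0·120 + 60), so 120 ∤ 60.

(⇒) holds; (⇐) fails.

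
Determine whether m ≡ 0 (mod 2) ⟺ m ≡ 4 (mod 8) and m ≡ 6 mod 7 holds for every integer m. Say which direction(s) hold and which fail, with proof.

Only the reverse direction holds.

Forward direction. This fails: m = 0 gives 0 ≡ 0 (mod 2) but 0 ≡ 0 (mod 8), so the conjunction on the right does not hold.

Converse. If m ≡ 4 (mod 8) and m ≡ 6 (mod 7), then by the Chinese remainder theorem m ≡ 20 (mod 56). Since 20 ≡ 0 (mod 2) and 2 ∣ 56, we get m ≡ 0 (mod 2).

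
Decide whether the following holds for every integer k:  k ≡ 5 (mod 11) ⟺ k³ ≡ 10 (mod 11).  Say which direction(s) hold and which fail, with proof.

Forward direction. This fails: take k = 5. Then 5 ≡ 5 (mod 11), but 5³ = 125 ≡ 4 (mod 11), not 10.

Converse. This fails: take k = 10. Then 10³ = 1000 ≡ 10 (mod 11), yet 10 ≡ 10 (mod 11), not 5.

Both directions fail.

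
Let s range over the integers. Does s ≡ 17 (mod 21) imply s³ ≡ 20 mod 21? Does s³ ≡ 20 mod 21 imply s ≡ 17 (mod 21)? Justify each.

[⇒] Suppose s ≡ 17 (mod 21). Write s = 21j + 17. Then (21j + 17)³ = 9261j³ + 22491j² + 18207j + 4913 = 21(441j³ + 1071j² + 867j + 233) + 20, so s³ ≡ 20 (mod 21).

[⇐] This fails: take s = 5. Then 5³ = 125 ≡ 20 (mod 21), yet 5 ≡ 5 (mod 21), not 17.

The forward direction holds; the converse fails.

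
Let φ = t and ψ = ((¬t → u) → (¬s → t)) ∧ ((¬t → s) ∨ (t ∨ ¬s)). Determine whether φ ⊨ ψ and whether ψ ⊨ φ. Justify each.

(⇒) holds; (⇐) fails.

Converse. This fails. Under t = F, s = F, u = F, the left side is false but the right side is true.

Forward direction. Assume the antecedent. If t is true, the consequent reduces to true regardless of the other variables. If t is false, the antecedent cannot hold. Either way the consequent holds.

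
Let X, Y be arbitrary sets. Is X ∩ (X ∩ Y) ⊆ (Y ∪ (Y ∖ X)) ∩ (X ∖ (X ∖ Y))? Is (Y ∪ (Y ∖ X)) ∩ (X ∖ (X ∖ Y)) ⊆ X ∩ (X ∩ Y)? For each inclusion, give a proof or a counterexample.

Both inclusions hold; the sets are equal.

(⊆) Let x ∈ X ∩ (X ∩ Y). Then x ∈ X ∩ Y, from which x ∈ (Y ∪ (Y ∖ X)) ∩ (X ∖ (X ∖ Y)).

(⊇) Let x ∈ (Y ∪ (Y ∖ X)) ∩ (X ∖ (X ∖ Y)). Then x ∈ X ∩ Y, from which x ∈ X ∩ (X ∩ Y).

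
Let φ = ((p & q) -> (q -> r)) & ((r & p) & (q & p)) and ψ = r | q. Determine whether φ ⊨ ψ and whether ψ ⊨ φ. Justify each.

(←) This fails. Under q = T, p = F, r = F, the left side is false but the right side is true.

(→) Assume the antecedent. If q is true, r | q reduces to true regardless of the other variables. If q is false, the antecedent cannot hold. Either way r | q holds.

The forward direction holds; the converse fails.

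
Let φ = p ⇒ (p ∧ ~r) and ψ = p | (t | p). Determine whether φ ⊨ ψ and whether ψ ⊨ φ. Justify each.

(⇒) fails and (⇐) fails.

(→) This fails. Under p = F, t = F, r = F, the left side is true but the right side is false.

(←) This fails. Under p = T, t = F, r = T, the left side is false but the right side is true.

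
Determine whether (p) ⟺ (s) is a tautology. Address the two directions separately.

Neither direction holds.

[⇒] This fails. Under p = T, s = F, the left side is true but the right side is false.

[⇐] This fails. Under p = F, s = T, the left side is false but the right side is true.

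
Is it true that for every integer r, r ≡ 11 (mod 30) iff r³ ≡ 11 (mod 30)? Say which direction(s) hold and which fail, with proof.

Both implications hold.

(⇒) Suppose r ≡ 11 (mod 30). Write r = 30j + 11. Then (30j + 11)³ = 27000j³ + 29700j² + 10890j + 1331 = 30(900j³ + 990j² + 363j + 44) + 11, so r³ ≡ 11 (mod 30).

(⇐) Conversely, suppose r³ ≡ 11 (mod 30). The only residue r in {0, …, 29} with r³ ≡ 11 (mod 30) is r = 11, so r ≡ 11 (mod 30).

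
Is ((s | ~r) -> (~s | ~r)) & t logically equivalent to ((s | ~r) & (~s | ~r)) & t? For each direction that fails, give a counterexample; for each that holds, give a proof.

Not equivalent: only (⇐) holds.

(⇒) This fails. Under s = F, r = T, t = T, the left side is true but the right side is false.

(⇐) Assume the antecedent. If s is true, the antecedent forces (s = T, r = F, t = T), and ((s | ~r) -> (~s | ~r)) & t holds there. If s is false, the antecedent forces (s = F, r = F, t = T), and ((s | ~r) -> (~s | ~r)) & t holds there. Either way ((s | ~r) -> (~s | ~r)) & t holds.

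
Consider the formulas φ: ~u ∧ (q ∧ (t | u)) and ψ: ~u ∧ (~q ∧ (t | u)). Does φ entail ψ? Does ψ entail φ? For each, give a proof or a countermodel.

(⇒) This fails. Under t = T, q = T, u = F, the left side is true but the right side is false.

(⇐) This fails. Under t = T, q = F, u = F, the left side is false but the right side is true.

Both directions fail.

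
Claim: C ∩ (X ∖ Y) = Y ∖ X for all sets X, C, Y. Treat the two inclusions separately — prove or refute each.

Forward inclusion. This inclusion fails. Take X = {1}, C = {1}, Y = ∅; then 1 ∈ C ∩ (X ∖ Y) but 1 ∉ Y ∖ X.

Reverse inclusion. This inclusion fails. Take X = ∅, C = ∅, Y = {1}; then 1 ∈ Y ∖ X but 1 ∉ C ∩ (X ∖ Y).

(⊆) fails and (⊇) fails.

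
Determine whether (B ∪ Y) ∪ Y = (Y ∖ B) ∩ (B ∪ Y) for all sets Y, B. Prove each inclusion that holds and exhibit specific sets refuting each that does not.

Reverse inclusion. Let x ∈ (Y ∖ B) ∩ (B ∪ Y). Then x ∈ Y and x ∉ B, from which x ∈ (B ∪ Y) ∪ Y.

Forward inclusion. This inclusion fails. Take Y = ∅, B = {1}; then 1 ∈ (B ∪ Y) ∪ Y but 1 ∉ (Y ∖ B) ∩ (B ∪ Y).

The sets are not equal: only the reverse inclusion holds.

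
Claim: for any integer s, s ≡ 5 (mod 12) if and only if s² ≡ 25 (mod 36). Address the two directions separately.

(⇒) fails and (⇐) fails.

[⇒] This fails: take s = 17. Then 17 ≡ 5 (mod 12), but 17² = 289 ≡ 1 (mod 36), not 25.

[⇐] This fails: take s = 13. Then 13² = 169 ≡ 25 (mod 36), yet 13 ≡ 1 (mod 12), not 5.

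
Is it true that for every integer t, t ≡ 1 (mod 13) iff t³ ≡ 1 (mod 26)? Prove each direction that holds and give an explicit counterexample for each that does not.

Neither direction holds.

Forward direction. This fails: take t = 14. Then 14 ≡ 1 (mod 13), but 14³ = 2744 ≡ 14 (mod 26), not 1.

Converse. This fails: take t = 3. Then 3³ = 27 ≡ 1 (mod 26), yet 3 ≡ 3 (mod 13), not 1.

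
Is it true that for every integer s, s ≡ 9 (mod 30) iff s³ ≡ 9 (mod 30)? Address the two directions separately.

Both directions hold.

(⟸) Suppose s³ ≡ 9 (mod 30). The only residue r in {0, …, 29} with r³ ≡ 9 (mod 30) is r = 9, so s ≡ 9 (mod 30).

(⟹) Suppose s ≡ 9 (mod 30). Write s = 30j + 9. Then (30j + 9)³ = 27000j³ + 24300j² + 7290j + 729 = 30(900j³ + 810j² + 243j + 24) + 9, so s³ ≡ 9 (mod 30).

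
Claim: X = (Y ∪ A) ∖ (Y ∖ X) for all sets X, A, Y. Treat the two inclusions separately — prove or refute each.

(⟹) This inclusion fails. Take X = {1}, A = ∅, Y = ∅; then 1 ∈ X but 1 ∉ (Y ∪ A) ∖ (Y ∖ X).

(⟸) This inclusion fails. Take X = ∅, A = {1}, Y = ∅; then 1 ∈ (Y ∪ A) ∖ (Y ∖ X) but 1 ∉ X.

Both inclusions fail.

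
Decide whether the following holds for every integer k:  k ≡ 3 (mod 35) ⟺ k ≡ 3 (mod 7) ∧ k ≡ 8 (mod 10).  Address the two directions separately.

Only the converse holds.

(⟹) This fails: k = 3 gives 3 ≡ 3 (mod 35) but 3 ≡ 3 (mod 10), so the conjunction on the right does not hold.

(⟸) Conversely, if k ≡ 3 (mod 7) and k ≡ 8 (mod 10), then by the Chinese remainder theorem k ≡ 38 (mod 70). Since 38 ≡ 3 (mod 35) and 35 ∣ 70, we get k ≡ 3 (mod 35).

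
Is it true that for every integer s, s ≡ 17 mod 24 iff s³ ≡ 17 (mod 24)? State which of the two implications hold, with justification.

Both directions hold; the statement is true.

(→) Suppose s ≡ 17 mod 24. Write s = 24j + 17. Then (24j + 17)³ = 13824j³ + 29376j² + 20808j + 4913 = 24(576j³ + 1224j² + 867j + 204) + 17, so s³ ≡ 17 (mod 24).

(←) Conversely, suppose s³ ≡ 17 (mod 24). The only residue r in {0, …, 23} with r³ ≡ 17 (mod 24) is r = 17, so s ≡ 17 (mod 24).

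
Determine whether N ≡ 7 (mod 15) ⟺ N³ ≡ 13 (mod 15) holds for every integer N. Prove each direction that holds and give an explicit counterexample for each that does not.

The biconditional holds.

(⇒) Suppose N ≡ 7 (mod 15). Write N = 15j + 7. Then (15j + 7)³ = 3375j³ + 4725j² + 2205j + 343 = 15(225j³ + 315j² + 147j + 22) + 13, so N³ ≡ 13 (mod 15).

(⇐) Conversely, suppose N³ ≡ 13 (mod 15). The only residue r in {0, …, 14} with r³ ≡ 13 (mod 15) is r = 7, so N ≡ 7 (mod 15).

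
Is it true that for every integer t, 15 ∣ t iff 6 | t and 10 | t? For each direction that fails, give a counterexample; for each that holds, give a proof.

Not equivalent: only (⇐) holds.

[⇒] This fails: take t = 15. Certainly 15 ∣ 15, but 6 ∤ 15.

[⇐] Suppose 6 ∣ t and 10 ∣ t. Any common multiple of 6 and 10 is a multiple of their lcm; here lcm(6, 10) = 6·10/gcd(6, 10) = 60/2 = 30, so 30 ∣ t. Since 15 ∣ 30, it follows that 15 ∣ t.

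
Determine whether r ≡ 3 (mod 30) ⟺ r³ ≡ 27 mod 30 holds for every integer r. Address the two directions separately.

Equivalent; both directions hold.

(⇒) Suppose r ≡ 3 (mod 30). Write r = 30j + 3. Then (30j + 3)³ = 27000j³ + 8100j² + 810j + 27 = 30(900j³ + 270j² + 27j) + 27, so r³ ≡ 27 (mod 30).

(⇐) Conversely, suppose r³ ≡ 27 (mod 30). The only residue r in {0, …, 29} with r³ ≡ 27 (mod 30) is r = 3, so r ≡ 3 (mod 30).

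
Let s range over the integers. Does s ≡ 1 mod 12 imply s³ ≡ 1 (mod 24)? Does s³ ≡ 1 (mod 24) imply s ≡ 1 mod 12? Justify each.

Only the converse holds.

(⇒) This fails: take s = 13. Then 13 ≡ 1 (mod 12), but 13³ = 2197 ≡ 13 (mod 24), not 1.

(⇐) Conversely, the residues r modulo 24 with r³ ≡ 1 (mod 24) are exactly {1}, and each is ≡ 1 (mod 12).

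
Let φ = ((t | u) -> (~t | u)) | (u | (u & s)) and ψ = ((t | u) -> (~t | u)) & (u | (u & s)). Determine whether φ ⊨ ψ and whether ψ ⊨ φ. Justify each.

Only the reverse direction holds.

(⟹) This fails. Under t = F, s = F, u = F, the left side is true but the right side is false.

(⟸) Assume the antecedent. If t is true, the antecedent forces (t = T, s = F, u = T) or (t = T, s = T, u = T), and the consequent holds there. If t is false, the consequent reduces to true regardless of the other variables. Either way the consequent holds.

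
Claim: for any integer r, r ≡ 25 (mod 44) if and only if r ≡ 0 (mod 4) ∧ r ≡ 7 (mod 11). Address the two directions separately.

Forward direction. This fails: r = 25 gives 25 ≡ 25 (mod 44) but 25 ≡ 1 (mod 4), so the conjunction on the right does not hold.

Converse. This fails: r = 40 satisfies both congruences on the right (40 ≡ 0 mod 4 and 40 ≡ 7 mod 11) yet 40 ≡ 40 (mod 44), not 25.

Both directions fail.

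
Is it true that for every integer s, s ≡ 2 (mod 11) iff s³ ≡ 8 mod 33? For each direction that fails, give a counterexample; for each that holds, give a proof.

(⇒) fails; (⇐) holds.

[⇒] This fails: take s = 13. Then 13 ≡ 2 (mod 11), but 13³ = 2197 ≡ 19 (mod 33), not 8.

[⇐] Conversely, the residues r modulo 33 with r³ ≡ 8 (mod 33) are exactly {2}, and each is ≡ 2 (mod 11).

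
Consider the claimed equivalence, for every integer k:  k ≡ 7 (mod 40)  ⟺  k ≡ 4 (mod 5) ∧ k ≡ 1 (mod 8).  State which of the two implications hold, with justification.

(⇒) fails and (⇐) fails.

Forward direction. This fails: k = 7 gives 7 ≡ 7 (mod 40) but 7 ≡ 2 (mod 5), so the conjunction on the right does not hold.

Converse. This fails: k = 9 satisfies both congruences on the right (9 ≡ 4 mod 5 and 9 ≡ 1 mod 8) yet 9 ≡ 9 (mod 40), not 7.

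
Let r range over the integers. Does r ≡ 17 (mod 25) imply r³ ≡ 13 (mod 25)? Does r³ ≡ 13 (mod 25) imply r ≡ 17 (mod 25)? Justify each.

Forward direction. Suppose r ≡ 17 (mod 25). Write r = 25j + 17. Then (25j + 17)³ = 15625j³ + 31875j² + 21675j + 4913 = 25(625j³ + 1275j² + 867j + 196) + 13, so r³ ≡ 13 (mod 25).

Converse. Suppose r³ ≡ 13 (mod 25). The only residue r in {0, …, 24} with r³ ≡ 13 (mod 25) is r = 17, so r ≡ 17 (mod 25).

Both directions hold.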